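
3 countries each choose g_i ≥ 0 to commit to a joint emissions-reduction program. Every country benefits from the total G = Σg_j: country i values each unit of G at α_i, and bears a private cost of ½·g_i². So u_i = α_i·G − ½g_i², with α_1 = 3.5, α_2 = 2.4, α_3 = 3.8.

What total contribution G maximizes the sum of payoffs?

Planner FOC: ∂(Σu_j)/∂g_i = (Σα_j) − g_i = 0, so g_i^SO = Σα_j = 9.7 for every i; G^SO = 29.1.

29.1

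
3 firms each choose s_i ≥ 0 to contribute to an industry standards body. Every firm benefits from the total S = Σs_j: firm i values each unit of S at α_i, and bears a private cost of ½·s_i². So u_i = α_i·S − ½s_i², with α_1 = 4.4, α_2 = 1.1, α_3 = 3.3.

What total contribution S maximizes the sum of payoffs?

Planner FOC: ∂(Σu_j)/∂s_i = (Σα_j) − s_i = 0, so s_i^SO = Σα_j = 8.8 for every i; S^SO = 26.4.

26.4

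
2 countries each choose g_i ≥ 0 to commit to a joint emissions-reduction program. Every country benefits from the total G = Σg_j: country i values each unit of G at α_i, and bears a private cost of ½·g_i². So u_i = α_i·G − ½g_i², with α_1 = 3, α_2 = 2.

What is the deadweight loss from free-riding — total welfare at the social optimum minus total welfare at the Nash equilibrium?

Country i's FOC: ∂u_i/∂g_i = α_i − g_i = 0, so g_i* = α_i.
NE contributions = (3, 2); G = 5.
W^NE = (Σα)·G − ½Σα_i² = 5² − ½·13 = 18.5.
Planner sets g_i = Σα_j = 5 for every i, so G^SO = 2·5 = 10.
W^SO = (Σα)·G^SO − ½·2·(Σα)² = (2/2)·5² = 25.
Deadweight loss = W^SO − W^NE = 6.5.

6.5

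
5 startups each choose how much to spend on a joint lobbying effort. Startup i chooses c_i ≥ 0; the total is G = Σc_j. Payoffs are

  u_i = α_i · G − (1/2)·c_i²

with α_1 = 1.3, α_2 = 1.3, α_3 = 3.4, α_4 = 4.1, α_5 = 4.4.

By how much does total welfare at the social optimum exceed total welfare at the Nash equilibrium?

Startup i's FOC: ∂u_i/∂c_i = α_i − c_i = 0, so c_i* = α_i.
NE contributions = (1.3, 1.3, 3.4, 4.1, 4.4); G = 14.5.
W^NE = (Σα)·G − ½Σα_i² = 14.5² − ½·51.11 = 184.695.
Planner sets c_i = Σα_j = 14.5 for every i, so G^SO = 5·14.5 = 72.5.
W^SO = (Σα)·G^SO − ½·5·(Σα)² = (5/2)·14.5² = 525.625.
Deadweight loss = W^SO − W^NE = 340.93.

340.93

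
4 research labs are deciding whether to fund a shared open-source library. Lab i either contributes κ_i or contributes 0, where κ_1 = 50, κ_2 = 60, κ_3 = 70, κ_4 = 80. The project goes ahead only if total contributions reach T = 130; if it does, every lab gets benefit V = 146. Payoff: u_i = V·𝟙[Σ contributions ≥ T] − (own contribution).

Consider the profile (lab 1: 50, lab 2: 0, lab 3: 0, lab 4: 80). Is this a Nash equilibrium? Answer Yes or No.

Total = 130 ≥ 130: provided.
Lab 1 (pledges 50, payoff 96): dropping to 0 → total 80, payoff 0. No gain.
Lab 2 (pledges 0, payoff 146): pledging 60 → total 190, payoff 86. No gain.
Lab 3 (pledges 0, payoff 146): pledging 70 → total 200, payoff 76. No gain.
Lab 4 (pledges 80, payoff 66): dropping to 0 → total 50, payoff 0. No gain.

Yes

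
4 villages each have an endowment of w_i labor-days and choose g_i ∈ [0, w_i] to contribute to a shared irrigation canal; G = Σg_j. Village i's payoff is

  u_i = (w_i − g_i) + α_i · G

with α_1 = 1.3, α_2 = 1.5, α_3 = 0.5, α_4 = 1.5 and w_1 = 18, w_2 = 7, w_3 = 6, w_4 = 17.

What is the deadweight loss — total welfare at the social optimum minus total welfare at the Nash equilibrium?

∂u_i/∂g_i = α_i − 1, so village i contributes w_i if α_i > 1, else 0.
α_i > 1 for i ∈ {1, 2, 4}; NE contributions (18, 7, 0, 17), G = 42.
W^NE = Σw_i − G^NE + (Σα_i)·G^NE = 48 + 3.8·42 = 207.6.
Planner: ∂(Σu_j)/∂g_i = Σα_j − 1 = 3.8 > 0, so everyone contributes w_i; G^SO = 48, W^SO = 48 + 3.8·48 = 230.4.
Deadweight loss = 22.8.

22.8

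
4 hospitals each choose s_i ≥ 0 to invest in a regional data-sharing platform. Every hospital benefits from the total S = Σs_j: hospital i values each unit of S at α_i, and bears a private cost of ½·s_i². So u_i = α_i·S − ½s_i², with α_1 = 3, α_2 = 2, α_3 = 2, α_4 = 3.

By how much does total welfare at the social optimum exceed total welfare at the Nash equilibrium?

Hospital i's FOC: ∂u_i/∂s_i = α_i − s_i = 0, so s_i* = α_i.
NE contributions = (3, 2, 2, 3); S = 10.
W^NE = (Σα)·S − ½Σα_i² = 10² − ½·26 = 87.
Planner sets s_i = Σα_j = 10 for every i, so S^SO = 4·10 = 40.
W^SO = (Σα)·S^SO − ½·4·(Σα)² = (4/2)·10² = 200.
Deadweight loss = W^SO − W^NE = 113.

113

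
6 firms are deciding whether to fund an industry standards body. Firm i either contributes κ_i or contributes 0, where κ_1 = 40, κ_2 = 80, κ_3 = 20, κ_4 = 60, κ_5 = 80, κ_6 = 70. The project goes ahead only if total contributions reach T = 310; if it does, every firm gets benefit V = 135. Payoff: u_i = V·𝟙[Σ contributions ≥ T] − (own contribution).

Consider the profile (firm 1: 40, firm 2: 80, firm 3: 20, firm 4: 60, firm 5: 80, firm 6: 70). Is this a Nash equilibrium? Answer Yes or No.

No

Total = 350 ≥ 310: provided.
Firm 1 (pledges 40, payoff 95): dropping to 0 → total 310, payoff 135. Profitable deviation.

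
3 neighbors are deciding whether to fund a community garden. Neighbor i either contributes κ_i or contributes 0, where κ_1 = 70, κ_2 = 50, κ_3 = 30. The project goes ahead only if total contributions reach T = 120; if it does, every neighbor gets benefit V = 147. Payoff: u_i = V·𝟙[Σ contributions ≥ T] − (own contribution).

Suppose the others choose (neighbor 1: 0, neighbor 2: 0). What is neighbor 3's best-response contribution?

Others' total = 0. Even contributing 30 gives 30 < 120: no benefit either way.
Best response: 0.

0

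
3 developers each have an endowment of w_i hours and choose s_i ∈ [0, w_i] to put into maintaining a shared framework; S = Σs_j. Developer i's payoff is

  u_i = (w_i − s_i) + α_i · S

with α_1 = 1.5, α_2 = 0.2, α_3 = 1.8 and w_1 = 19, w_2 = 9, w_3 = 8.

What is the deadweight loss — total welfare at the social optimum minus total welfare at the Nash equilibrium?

∂u_i/∂s_i = α_i − 1, so developer i contributes w_i if α_i > 1, else 0.
α_i > 1 for i ∈ {1, 3}; NE contributions (19, 0, 8), S = 27.
W^NE = Σw_i − S^NE + (Σα_i)·S^NE = 36 + 2.5·27 = 103.5.
Planner: ∂(Σu_j)/∂s_i = Σα_j − 1 = 2.5 > 0, so everyone contributes w_i; S^SO = 36, W^SO = 36 + 2.5·36 = 126.
Deadweight loss = 22.5.

22.5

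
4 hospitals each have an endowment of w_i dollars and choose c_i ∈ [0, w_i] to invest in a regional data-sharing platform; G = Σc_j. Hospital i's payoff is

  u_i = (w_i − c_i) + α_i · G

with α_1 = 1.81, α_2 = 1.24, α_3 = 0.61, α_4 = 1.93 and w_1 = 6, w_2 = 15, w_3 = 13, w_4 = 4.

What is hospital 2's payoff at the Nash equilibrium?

31

∂u_i/∂c_i = α_i − 1, so hospital i contributes w_i if α_i > 1, else 0.
α_i > 1 for i ∈ {1, 2, 4}; NE contributions (6, 15, 0, 4), G = 25.
u_2 = (15 − 15) + 1.24·25 = 31.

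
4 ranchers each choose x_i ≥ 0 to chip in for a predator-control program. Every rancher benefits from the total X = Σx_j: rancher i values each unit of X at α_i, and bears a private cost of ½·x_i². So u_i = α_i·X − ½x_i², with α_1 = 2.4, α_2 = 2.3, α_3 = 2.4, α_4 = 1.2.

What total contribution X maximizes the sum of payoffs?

33.2

Planner FOC: ∂(Σu_j)/∂x_i = (Σα_j) − x_i = 0, so x_i^SO = Σα_j = 8.3 for every i; X^SO = 33.2.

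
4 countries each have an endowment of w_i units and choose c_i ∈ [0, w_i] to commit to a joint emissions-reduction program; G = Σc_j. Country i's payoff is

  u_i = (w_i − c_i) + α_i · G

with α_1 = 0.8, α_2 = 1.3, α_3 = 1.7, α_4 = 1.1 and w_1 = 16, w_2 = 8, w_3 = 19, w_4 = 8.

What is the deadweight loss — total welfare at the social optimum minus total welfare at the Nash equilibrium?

62.4

∂u_i/∂c_i = α_i − 1, so country i contributes w_i if α_i > 1, else 0.
α_i > 1 for i ∈ {2, 3, 4}; NE contributions (0, 8, 19, 8), G = 35.
W^NE = Σw_i − G^NE + (Σα_i)·G^NE = 51 + 3.9·35 = 187.5.
Planner: ∂(Σu_j)/∂c_i = Σα_j − 1 = 3.9 > 0, so everyone contributes w_i; G^SO = 51, W^SO = 51 + 3.9·51 = 249.9.
Deadweight loss = 62.4.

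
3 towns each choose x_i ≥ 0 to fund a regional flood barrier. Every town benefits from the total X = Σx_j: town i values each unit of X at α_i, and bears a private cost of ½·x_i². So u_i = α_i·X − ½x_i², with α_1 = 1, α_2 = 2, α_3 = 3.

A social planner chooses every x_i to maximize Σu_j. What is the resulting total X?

Planner FOC: ∂(Σu_j)/∂x_i = (Σα_j) − x_i = 0, so x_i^SO = Σα_j = 6 for every i; X^SO = 18.

18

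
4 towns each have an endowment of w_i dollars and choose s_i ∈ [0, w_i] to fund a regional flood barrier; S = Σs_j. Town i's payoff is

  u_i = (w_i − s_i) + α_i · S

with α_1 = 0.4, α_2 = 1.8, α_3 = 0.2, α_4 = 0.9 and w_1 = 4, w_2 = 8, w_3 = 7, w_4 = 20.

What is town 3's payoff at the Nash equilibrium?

∂u_i/∂s_i = α_i − 1, so town i contributes w_i if α_i > 1, else 0.
α_i > 1 for i ∈ {2}; NE contributions (0, 8, 0, 0), S = 8.
u_3 = (7 − 0) + 0.2·8 = 8.6.

8.6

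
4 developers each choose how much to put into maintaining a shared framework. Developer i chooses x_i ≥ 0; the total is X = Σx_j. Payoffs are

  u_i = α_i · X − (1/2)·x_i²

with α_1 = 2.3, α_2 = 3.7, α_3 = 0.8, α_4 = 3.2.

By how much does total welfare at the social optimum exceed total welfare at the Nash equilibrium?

114.93

Developer i's FOC: ∂u_i/∂x_i = α_i − x_i = 0, so x_i* = α_i.
NE contributions = (2.3, 3.7, 0.8, 3.2); X = 10.
W^NE = (Σα)·X − ½Σα_i² = 10² − ½·29.86 = 85.07.
Planner sets x_i = Σα_j = 10 for every i, so X^SO = 4·10 = 40.
W^SO = (Σα)·X^SO − ½·4·(Σα)² = (4/2)·10² = 200.
Deadweight loss = W^SO − W^NE = 114.93.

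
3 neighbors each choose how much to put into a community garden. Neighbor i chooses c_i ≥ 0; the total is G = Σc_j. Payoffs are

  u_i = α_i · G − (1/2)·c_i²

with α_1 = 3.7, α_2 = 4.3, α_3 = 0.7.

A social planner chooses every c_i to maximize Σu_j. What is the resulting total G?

Planner FOC: ∂(Σu_j)/∂c_i = (Σα_j) − c_i = 0, so c_i^SO = Σα_j = 8.7 for every i; G^SO = 26.1.

26.1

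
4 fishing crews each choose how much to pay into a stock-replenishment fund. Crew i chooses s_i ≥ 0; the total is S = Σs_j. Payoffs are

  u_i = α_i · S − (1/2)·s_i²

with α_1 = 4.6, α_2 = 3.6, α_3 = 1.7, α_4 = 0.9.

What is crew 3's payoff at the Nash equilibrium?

16.915

Crew i's FOC: ∂u_i/∂s_i = α_i − s_i = 0, so s_i* = α_i.
NE contributions = (4.6, 3.6, 1.7, 0.9); S = 10.8.
u_3 = α_3·S − ½·(s_3)² = 1.7·10.8 − ½·1.7² = 16.915.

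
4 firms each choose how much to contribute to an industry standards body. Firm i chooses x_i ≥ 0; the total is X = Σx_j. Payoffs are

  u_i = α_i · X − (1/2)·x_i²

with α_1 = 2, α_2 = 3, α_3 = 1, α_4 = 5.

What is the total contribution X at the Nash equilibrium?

11

Firm i's FOC: ∂u_i/∂x_i = α_i − x_i = 0, so x_i* = α_i.
NE contributions = (2, 3, 1, 5); X = 11.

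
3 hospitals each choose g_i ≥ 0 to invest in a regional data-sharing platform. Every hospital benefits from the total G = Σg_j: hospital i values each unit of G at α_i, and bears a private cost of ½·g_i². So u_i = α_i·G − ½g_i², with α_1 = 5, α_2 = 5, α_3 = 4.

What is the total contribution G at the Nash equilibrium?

14

Hospital i's FOC: ∂u_i/∂g_i = α_i − g_i = 0, so g_i* = α_i.
NE contributions = (5, 5, 4); G = 14.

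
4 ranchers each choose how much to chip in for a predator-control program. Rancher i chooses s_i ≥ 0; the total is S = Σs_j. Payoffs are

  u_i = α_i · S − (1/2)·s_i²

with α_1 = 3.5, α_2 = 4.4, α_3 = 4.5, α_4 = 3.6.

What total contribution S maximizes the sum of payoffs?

64

Planner FOC: ∂(Σu_j)/∂s_i = (Σα_j) − s_i = 0, so s_i^SO = Σα_j = 16 for every i; S^SO = 64.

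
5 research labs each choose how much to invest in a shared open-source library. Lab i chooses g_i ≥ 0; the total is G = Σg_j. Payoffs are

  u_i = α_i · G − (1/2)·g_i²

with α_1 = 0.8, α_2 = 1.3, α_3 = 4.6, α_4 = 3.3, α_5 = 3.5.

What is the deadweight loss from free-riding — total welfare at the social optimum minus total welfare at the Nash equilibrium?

Lab i's FOC: ∂u_i/∂g_i = α_i − g_i = 0, so g_i* = α_i.
NE contributions = (0.8, 1.3, 4.6, 3.3, 3.5); G = 13.5.
W^NE = (Σα)·G − ½Σα_i² = 13.5² − ½·46.63 = 158.935.
Planner sets g_i = Σα_j = 13.5 for every i, so G^SO = 5·13.5 = 67.5.
W^SO = (Σα)·G^SO − ½·5·(Σα)² = (5/2)·13.5² = 455.625.
Deadweight loss = W^SO − W^NE = 296.69.

296.69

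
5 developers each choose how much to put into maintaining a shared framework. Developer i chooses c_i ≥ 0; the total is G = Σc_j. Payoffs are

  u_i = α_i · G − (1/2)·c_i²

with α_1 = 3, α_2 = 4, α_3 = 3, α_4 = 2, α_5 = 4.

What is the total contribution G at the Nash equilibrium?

Developer i's FOC: ∂u_i/∂c_i = α_i − c_i = 0, so c_i* = α_i.
NE contributions = (3, 4, 3, 2, 4); G = 16.

16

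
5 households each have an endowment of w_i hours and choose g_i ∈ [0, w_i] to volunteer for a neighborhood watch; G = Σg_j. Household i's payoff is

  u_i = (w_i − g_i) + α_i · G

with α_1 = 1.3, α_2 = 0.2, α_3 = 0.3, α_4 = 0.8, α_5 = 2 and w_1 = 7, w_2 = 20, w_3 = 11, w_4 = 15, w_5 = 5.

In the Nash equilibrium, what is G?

12

∂u_i/∂g_i = α_i − 1, so household i contributes w_i if α_i > 1, else 0.
α_i > 1 for i ∈ {1, 5}; NE contributions (7, 0, 0, 0, 5), G = 12.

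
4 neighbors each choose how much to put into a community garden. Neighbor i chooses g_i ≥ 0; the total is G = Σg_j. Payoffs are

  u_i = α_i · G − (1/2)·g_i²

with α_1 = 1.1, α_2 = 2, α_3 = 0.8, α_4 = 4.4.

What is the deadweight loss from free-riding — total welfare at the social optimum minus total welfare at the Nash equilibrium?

81.495

Neighbor i's FOC: ∂u_i/∂g_i = α_i − g_i = 0, so g_i* = α_i.
NE contributions = (1.1, 2, 0.8, 4.4); G = 8.3.
W^NE = (Σα)·G − ½Σα_i² = 8.3² − ½·25.21 = 56.285.
Planner sets g_i = Σα_j = 8.3 for every i, so G^SO = 4·8.3 = 33.2.
W^SO = (Σα)·G^SO − ½·4·(Σα)² = (4/2)·8.3² = 137.78.
Deadweight loss = W^SO − W^NE = 81.495.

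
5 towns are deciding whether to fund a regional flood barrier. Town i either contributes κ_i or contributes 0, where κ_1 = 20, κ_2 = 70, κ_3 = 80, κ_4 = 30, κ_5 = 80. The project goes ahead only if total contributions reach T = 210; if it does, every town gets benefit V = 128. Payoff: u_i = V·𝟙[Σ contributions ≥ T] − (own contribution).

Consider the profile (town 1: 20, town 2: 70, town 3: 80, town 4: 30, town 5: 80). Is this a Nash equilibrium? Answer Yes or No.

No

Total = 280 ≥ 210: provided.
Town 1 (pledges 20, payoff 108): dropping to 0 → total 260, payoff 128. Profitable deviation.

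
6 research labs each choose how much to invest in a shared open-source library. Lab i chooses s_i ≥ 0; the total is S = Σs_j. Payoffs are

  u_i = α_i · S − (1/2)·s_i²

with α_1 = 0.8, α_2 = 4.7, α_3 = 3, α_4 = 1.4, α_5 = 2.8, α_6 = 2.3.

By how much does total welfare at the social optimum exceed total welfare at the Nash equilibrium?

Lab i's FOC: ∂u_i/∂s_i = α_i − s_i = 0, so s_i* = α_i.
NE contributions = (0.8, 4.7, 3, 1.4, 2.8, 2.3); S = 15.
W^NE = (Σα)·S − ½Σα_i² = 15² − ½·46.82 = 201.59.
Planner sets s_i = Σα_j = 15 for every i, so S^SO = 6·15 = 90.
W^SO = (Σα)·S^SO − ½·6·(Σα)² = (6/2)·15² = 675.
Deadweight loss = W^SO − W^NE = 473.41.

473.41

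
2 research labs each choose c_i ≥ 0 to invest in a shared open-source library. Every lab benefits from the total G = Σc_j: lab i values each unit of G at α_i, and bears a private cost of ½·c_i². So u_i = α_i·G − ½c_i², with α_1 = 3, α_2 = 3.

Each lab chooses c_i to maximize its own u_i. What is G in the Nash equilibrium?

Lab i's FOC: ∂u_i/∂c_i = α_i − c_i = 0, so c_i* = α_i.
NE contributions = (3, 3); G = 6.

6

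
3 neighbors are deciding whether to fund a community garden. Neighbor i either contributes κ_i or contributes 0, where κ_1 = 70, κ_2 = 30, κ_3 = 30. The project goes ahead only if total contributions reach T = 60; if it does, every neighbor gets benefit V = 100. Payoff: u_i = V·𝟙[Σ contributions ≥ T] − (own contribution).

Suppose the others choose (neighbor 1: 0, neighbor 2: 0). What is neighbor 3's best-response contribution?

0

Others' total = 0. Even contributing 30 gives 30 < 60: no benefit either way.
Best response: 0.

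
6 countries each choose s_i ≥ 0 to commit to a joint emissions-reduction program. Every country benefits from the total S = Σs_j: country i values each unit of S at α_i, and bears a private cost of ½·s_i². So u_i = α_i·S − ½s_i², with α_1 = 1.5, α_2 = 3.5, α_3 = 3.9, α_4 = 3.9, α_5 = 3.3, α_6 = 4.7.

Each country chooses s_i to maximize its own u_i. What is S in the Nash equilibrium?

Country i's FOC: ∂u_i/∂s_i = α_i − s_i = 0, so s_i* = α_i.
NE contributions = (1.5, 3.5, 3.9, 3.9, 3.3, 4.7); S = 20.8.

20.8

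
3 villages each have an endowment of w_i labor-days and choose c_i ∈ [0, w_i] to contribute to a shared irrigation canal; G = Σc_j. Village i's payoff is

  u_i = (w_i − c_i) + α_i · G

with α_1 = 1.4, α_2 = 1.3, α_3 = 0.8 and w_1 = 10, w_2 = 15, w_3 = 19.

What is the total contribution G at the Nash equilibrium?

25

∂u_i/∂c_i = α_i − 1, so village i contributes w_i if α_i > 1, else 0.
α_i > 1 for i ∈ {1, 2}; NE contributions (10, 15, 0), G = 25.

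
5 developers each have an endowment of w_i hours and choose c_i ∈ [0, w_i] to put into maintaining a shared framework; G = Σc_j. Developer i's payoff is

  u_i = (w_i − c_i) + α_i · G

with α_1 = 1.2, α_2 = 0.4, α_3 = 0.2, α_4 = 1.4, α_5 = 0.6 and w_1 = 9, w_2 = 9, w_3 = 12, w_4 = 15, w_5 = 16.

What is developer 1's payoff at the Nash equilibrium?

28.8

∂u_i/∂c_i = α_i − 1, so developer i contributes w_i if α_i > 1, else 0.
α_i > 1 for i ∈ {1, 4}; NE contributions (9, 0, 0, 15, 0), G = 24.
u_1 = (9 − 9) + 1.2·24 = 28.8.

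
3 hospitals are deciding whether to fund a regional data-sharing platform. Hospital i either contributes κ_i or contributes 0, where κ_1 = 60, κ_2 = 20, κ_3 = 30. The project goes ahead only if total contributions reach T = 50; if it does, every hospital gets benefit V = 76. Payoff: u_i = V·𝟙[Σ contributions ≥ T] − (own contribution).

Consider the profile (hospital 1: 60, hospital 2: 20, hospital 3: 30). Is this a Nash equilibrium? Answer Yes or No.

No

Total = 110 ≥ 50: provided.
Hospital 1 (pledges 60, payoff 16): dropping to 0 → total 50, payoff 76. Profitable deviation.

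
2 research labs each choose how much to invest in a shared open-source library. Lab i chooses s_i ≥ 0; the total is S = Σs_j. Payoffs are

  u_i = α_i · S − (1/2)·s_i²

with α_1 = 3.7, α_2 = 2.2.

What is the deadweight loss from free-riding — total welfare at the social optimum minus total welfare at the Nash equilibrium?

9.265

Lab i's FOC: ∂u_i/∂s_i = α_i − s_i = 0, so s_i* = α_i.
NE contributions = (3.7, 2.2); S = 5.9.
W^NE = (Σα)·S − ½Σα_i² = 5.9² − ½·18.53 = 25.545.
Planner sets s_i = Σα_j = 5.9 for every i, so S^SO = 2·5.9 = 11.8.
W^SO = (Σα)·S^SO − ½·2·(Σα)² = (2/2)·5.9² = 34.81.
Deadweight loss = W^SO − W^NE = 9.265.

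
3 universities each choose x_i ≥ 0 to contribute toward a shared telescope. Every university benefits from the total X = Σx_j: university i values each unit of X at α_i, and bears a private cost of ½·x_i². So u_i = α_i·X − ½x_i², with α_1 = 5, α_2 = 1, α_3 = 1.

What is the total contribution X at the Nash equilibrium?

7

University i's FOC: ∂u_i/∂x_i = α_i − x_i = 0, so x_i* = α_i.
NE contributions = (5, 1, 1); X = 7.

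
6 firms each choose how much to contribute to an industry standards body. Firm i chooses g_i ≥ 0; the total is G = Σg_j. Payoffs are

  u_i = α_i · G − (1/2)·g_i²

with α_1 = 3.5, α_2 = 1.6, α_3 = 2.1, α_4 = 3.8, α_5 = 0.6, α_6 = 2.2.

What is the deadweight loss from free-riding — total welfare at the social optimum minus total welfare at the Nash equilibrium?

Firm i's FOC: ∂u_i/∂g_i = α_i − g_i = 0, so g_i* = α_i.
NE contributions = (3.5, 1.6, 2.1, 3.8, 0.6, 2.2); G = 13.8.
W^NE = (Σα)·G − ½Σα_i² = 13.8² − ½·38.86 = 171.01.
Planner sets g_i = Σα_j = 13.8 for every i, so G^SO = 6·13.8 = 82.8.
W^SO = (Σα)·G^SO − ½·6·(Σα)² = (6/2)·13.8² = 571.32.
Deadweight loss = W^SO − W^NE = 400.31.

400.31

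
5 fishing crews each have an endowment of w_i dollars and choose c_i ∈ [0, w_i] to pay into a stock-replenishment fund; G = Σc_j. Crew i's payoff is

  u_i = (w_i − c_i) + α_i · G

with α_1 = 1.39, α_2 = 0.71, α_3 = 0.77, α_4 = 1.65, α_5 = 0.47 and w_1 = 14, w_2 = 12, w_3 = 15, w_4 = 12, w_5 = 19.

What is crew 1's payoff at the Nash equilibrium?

∂u_i/∂c_i = α_i − 1, so crew i contributes w_i if α_i > 1, else 0.
α_i > 1 for i ∈ {1, 4}; NE contributions (14, 0, 0, 12, 0), G = 26.
u_1 = (14 − 14) + 1.39·26 = 36.14.

36.14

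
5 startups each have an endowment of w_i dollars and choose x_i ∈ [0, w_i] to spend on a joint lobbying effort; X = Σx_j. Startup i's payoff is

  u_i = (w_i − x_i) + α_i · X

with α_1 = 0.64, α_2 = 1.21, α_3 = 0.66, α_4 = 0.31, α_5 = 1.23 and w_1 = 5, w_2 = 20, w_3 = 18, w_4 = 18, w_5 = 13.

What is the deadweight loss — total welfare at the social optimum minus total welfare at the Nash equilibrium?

125.05

∂u_i/∂x_i = α_i − 1, so startup i contributes w_i if α_i > 1, else 0.
α_i > 1 for i ∈ {2, 5}; NE contributions (0, 20, 0, 0, 13), X = 33.
W^NE = Σw_i − X^NE + (Σα_i)·X^NE = 74 + 3.05·33 = 174.65.
Planner: ∂(Σu_j)/∂x_i = Σα_j − 1 = 3.05 > 0, so everyone contributes w_i; X^SO = 74, W^SO = 74 + 3.05·74 = 299.7.
Deadweight loss = 125.05.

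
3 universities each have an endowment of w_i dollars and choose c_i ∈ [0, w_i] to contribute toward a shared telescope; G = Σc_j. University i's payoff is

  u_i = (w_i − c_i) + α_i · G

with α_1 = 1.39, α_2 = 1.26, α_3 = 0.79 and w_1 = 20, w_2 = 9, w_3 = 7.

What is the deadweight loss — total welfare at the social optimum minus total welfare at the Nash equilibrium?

∂u_i/∂c_i = α_i − 1, so university i contributes w_i if α_i > 1, else 0.
α_i > 1 for i ∈ {1, 2}; NE contributions (20, 9, 0), G = 29.
W^NE = Σw_i − G^NE + (Σα_i)·G^NE = 36 + 2.44·29 = 106.76.
Planner: ∂(Σu_j)/∂c_i = Σα_j − 1 = 2.44 > 0, so everyone contributes w_i; G^SO = 36, W^SO = 36 + 2.44·36 = 123.84.
Deadweight loss = 17.08.

17.08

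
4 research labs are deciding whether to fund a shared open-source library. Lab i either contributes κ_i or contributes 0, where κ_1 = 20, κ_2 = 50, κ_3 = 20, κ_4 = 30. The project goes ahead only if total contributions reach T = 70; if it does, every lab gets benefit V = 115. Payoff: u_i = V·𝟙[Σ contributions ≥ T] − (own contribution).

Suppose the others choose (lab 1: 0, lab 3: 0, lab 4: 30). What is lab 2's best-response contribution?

50

Others' total = 30. Contributing 50 brings total to 80 ≥ 70: gain V − κ_2 = 65.
Best response: 50.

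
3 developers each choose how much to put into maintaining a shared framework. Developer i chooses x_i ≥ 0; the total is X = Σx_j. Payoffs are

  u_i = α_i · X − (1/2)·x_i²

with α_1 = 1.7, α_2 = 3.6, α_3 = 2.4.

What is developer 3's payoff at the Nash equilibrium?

Developer i's FOC: ∂u_i/∂x_i = α_i − x_i = 0, so x_i* = α_i.
NE contributions = (1.7, 3.6, 2.4); X = 7.7.
u_3 = α_3·X − ½·(x_3)² = 2.4·7.7 − ½·2.4² = 15.6.

15.6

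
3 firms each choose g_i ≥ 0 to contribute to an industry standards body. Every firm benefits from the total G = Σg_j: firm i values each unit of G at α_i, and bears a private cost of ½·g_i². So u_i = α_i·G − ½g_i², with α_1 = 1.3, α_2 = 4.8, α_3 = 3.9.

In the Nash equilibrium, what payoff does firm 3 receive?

31.395

Firm i's FOC: ∂u_i/∂g_i = α_i − g_i = 0, so g_i* = α_i.
NE contributions = (1.3, 4.8, 3.9); G = 10.
u_3 = α_3·G − ½·(g_3)² = 3.9·10 − ½·3.9² = 31.395.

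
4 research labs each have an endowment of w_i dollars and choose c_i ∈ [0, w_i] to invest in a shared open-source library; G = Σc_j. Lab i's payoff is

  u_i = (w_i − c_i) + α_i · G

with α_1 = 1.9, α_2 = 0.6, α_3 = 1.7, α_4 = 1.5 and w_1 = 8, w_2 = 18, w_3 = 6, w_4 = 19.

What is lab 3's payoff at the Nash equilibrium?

∂u_i/∂c_i = α_i − 1, so lab i contributes w_i if α_i > 1, else 0.
α_i > 1 for i ∈ {1, 3, 4}; NE contributions (8, 0, 6, 19), G = 33.
u_3 = (6 − 6) + 1.7·33 = 56.1.

56.1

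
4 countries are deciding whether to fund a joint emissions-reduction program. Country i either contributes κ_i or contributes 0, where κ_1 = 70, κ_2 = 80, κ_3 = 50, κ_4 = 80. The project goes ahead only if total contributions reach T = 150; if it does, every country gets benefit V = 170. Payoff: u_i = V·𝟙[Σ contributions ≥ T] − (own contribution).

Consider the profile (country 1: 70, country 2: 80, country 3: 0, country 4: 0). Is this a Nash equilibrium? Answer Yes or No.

Yes

Total = 150 ≥ 150: provided.
Country 1 (pledges 70, payoff 100): dropping to 0 → total 80, payoff 0. No gain.
Country 2 (pledges 80, payoff 90): dropping to 0 → total 70, payoff 0. No gain.
Country 3 (pledges 0, payoff 170): pledging 50 → total 200, payoff 120. No gain.
Country 4 (pledges 0, payoff 170): pledging 80 → total 230, payoff 90. No gain.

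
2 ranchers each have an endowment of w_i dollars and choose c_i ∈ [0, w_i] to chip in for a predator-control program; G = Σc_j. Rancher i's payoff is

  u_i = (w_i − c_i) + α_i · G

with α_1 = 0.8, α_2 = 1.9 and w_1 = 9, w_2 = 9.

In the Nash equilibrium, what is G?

∂u_i/∂c_i = α_i − 1, so rancher i contributes w_i if α_i > 1, else 0.
α_i > 1 for i ∈ {2}; NE contributions (0, 9), G = 9.

9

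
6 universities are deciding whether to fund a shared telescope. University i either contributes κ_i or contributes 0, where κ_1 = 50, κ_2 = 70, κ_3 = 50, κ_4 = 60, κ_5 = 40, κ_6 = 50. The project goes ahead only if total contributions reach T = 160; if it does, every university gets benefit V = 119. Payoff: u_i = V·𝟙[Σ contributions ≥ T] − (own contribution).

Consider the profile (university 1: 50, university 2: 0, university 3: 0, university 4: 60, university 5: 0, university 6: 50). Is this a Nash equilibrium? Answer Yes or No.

Total = 160 ≥ 160: provided.
University 1 (pledges 50, payoff 69): dropping to 0 → total 110, payoff 0. No gain.
University 2 (pledges 0, payoff 119): pledging 70 → total 230, payoff 49. No gain.
University 3 (pledges 0, payoff 119): pledging 50 → total 210, payoff 69. No gain.
University 4 (pledges 60, payoff 59): dropping to 0 → total 100, payoff 0. No gain.
University 5 (pledges 0, payoff 119): pledging 40 → total 200, payoff 79. No gain.
University 6 (pledges 50, payoff 69): dropping to 0 → total 110, payoff 0. No gain.

Yes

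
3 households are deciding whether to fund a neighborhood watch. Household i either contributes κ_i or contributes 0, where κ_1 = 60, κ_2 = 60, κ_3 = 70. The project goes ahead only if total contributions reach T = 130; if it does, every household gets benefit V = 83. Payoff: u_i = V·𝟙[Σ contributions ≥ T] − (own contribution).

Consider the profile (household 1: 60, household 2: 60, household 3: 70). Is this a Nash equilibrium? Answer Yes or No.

No

Total = 190 ≥ 130: provided.
Household 1 (pledges 60, payoff 23): dropping to 0 → total 130, payoff 83. Profitable deviation.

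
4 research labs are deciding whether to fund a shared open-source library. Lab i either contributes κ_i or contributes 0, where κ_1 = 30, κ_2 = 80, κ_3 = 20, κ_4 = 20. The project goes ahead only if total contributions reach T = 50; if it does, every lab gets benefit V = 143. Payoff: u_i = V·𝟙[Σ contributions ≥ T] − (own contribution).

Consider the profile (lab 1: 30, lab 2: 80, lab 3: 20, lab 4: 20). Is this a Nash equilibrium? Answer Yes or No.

No

Total = 150 ≥ 50: provided.
Lab 1 (pledges 30, payoff 113): dropping to 0 → total 120, payoff 143. Profitable deviation.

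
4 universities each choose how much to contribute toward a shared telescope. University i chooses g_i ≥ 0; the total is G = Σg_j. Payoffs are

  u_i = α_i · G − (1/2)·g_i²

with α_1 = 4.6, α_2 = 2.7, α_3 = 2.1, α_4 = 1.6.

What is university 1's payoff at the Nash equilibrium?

University i's FOC: ∂u_i/∂g_i = α_i − g_i = 0, so g_i* = α_i.
NE contributions = (4.6, 2.7, 2.1, 1.6); G = 11.
u_1 = α_1·G − ½·(g_1)² = 4.6·11 − ½·4.6² = 40.02.

40.02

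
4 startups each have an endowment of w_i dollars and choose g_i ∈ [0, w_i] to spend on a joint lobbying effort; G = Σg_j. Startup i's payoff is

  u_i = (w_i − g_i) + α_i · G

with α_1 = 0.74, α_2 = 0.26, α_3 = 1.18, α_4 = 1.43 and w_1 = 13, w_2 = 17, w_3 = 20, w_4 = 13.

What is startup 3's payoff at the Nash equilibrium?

38.94

∂u_i/∂g_i = α_i − 1, so startup i contributes w_i if α_i > 1, else 0.
α_i > 1 for i ∈ {3, 4}; NE contributions (0, 0, 20, 13), G = 33.
u_3 = (20 − 20) + 1.18·33 = 38.94.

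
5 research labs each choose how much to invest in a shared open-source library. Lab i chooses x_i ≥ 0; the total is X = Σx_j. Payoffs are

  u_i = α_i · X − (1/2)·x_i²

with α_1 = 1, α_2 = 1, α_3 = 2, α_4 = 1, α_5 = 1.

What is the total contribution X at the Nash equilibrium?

Lab i's FOC: ∂u_i/∂x_i = α_i − x_i = 0, so x_i* = α_i.
NE contributions = (1, 1, 2, 1, 1); X = 6.

6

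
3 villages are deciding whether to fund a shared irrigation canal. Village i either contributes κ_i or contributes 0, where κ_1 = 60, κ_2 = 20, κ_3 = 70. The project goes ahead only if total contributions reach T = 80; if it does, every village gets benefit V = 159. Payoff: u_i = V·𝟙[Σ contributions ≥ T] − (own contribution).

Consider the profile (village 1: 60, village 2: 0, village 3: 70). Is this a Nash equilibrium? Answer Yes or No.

Yes

Total = 130 ≥ 80: provided.
Village 1 (pledges 60, payoff 99): dropping to 0 → total 70, payoff 0. No gain.
Village 2 (pledges 0, payoff 159): pledging 20 → total 150, payoff 139. No gain.
Village 3 (pledges 70, payoff 89): dropping to 0 → total 60, payoff 0. No gain.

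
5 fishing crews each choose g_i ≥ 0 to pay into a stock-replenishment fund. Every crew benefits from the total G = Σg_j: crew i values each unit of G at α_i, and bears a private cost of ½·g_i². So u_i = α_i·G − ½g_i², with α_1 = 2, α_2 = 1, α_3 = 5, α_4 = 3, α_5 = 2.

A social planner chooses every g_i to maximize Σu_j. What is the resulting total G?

Planner FOC: ∂(Σu_j)/∂g_i = (Σα_j) − g_i = 0, so g_i^SO = Σα_j = 13 for every i; G^SO = 65.

65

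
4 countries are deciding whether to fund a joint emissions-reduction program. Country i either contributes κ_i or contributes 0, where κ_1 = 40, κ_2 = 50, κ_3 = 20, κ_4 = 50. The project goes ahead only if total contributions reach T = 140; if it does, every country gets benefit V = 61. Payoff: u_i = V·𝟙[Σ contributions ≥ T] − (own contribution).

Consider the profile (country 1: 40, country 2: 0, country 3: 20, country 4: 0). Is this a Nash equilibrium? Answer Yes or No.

Total = 60 < 140: not provided.
Country 1 (pledges 40, payoff -40): dropping to 0 → total 20, payoff 0. Profitable deviation.

No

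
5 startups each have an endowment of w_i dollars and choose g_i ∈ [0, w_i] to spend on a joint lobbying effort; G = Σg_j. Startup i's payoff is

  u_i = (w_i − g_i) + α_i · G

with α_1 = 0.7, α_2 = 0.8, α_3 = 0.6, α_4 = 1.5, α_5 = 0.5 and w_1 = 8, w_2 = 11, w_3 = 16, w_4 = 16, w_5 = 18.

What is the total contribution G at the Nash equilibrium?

∂u_i/∂g_i = α_i − 1, so startup i contributes w_i if α_i > 1, else 0.
α_i > 1 for i ∈ {4}; NE contributions (0, 0, 0, 16, 0), G = 16.

16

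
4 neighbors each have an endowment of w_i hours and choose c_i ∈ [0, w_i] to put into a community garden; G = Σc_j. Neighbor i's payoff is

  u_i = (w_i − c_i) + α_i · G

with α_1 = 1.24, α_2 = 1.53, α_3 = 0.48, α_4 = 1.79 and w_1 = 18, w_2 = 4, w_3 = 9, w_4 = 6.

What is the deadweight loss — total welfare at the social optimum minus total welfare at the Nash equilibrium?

∂u_i/∂c_i = α_i − 1, so neighbor i contributes w_i if α_i > 1, else 0.
α_i > 1 for i ∈ {1, 2, 4}; NE contributions (18, 4, 0, 6), G = 28.
W^NE = Σw_i − G^NE + (Σα_i)·G^NE = 37 + 4.04·28 = 150.12.
Planner: ∂(Σu_j)/∂c_i = Σα_j − 1 = 4.04 > 0, so everyone contributes w_i; G^SO = 37, W^SO = 37 + 4.04·37 = 186.48.
Deadweight loss = 36.36.

36.36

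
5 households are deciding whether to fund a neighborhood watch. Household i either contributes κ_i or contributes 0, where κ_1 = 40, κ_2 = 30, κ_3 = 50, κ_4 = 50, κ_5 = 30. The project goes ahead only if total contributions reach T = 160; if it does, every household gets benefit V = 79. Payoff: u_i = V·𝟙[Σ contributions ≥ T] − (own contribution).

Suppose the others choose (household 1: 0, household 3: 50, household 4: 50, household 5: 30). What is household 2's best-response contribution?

30

Others' total = 130. Contributing 30 brings total to 160 ≥ 160: gain V − κ_2 = 49.
Best response: 30.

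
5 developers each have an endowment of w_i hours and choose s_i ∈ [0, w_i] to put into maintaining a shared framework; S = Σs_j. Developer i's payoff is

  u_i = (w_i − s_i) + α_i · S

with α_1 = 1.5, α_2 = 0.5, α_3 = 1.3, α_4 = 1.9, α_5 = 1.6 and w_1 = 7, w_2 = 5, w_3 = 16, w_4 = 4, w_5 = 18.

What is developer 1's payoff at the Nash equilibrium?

67.5

∂u_i/∂s_i = α_i − 1, so developer i contributes w_i if α_i > 1, else 0.
α_i > 1 for i ∈ {1, 3, 4, 5}; NE contributions (7, 0, 16, 4, 18), S = 45.
u_1 = (7 − 7) + 1.5·45 = 67.5.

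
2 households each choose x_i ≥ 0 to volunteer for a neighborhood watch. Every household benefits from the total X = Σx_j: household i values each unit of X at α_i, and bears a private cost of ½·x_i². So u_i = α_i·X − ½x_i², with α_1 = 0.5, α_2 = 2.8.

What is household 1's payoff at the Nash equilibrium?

Household i's FOC: ∂u_i/∂x_i = α_i − x_i = 0, so x_i* = α_i.
NE contributions = (0.5, 2.8); X = 3.3.
u_1 = α_1·X − ½·(x_1)² = 0.5·3.3 − ½·0.5² = 1.525.

1.525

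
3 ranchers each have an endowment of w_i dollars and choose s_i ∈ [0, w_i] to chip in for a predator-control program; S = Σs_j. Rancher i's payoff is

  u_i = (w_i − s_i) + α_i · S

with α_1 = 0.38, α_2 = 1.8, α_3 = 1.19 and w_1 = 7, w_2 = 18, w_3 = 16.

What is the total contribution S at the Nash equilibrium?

∂u_i/∂s_i = α_i − 1, so rancher i contributes w_i if α_i > 1, else 0.
α_i > 1 for i ∈ {2, 3}; NE contributions (0, 18, 16), S = 34.

34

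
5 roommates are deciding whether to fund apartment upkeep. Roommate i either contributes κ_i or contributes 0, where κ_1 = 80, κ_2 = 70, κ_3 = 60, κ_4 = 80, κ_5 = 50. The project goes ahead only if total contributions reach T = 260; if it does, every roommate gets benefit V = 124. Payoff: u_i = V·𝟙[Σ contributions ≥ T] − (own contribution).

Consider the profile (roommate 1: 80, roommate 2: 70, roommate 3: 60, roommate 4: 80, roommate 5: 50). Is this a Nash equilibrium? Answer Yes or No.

Total = 340 ≥ 260: provided.
Roommate 1 (pledges 80, payoff 44): dropping to 0 → total 260, payoff 124. Profitable deviation.

No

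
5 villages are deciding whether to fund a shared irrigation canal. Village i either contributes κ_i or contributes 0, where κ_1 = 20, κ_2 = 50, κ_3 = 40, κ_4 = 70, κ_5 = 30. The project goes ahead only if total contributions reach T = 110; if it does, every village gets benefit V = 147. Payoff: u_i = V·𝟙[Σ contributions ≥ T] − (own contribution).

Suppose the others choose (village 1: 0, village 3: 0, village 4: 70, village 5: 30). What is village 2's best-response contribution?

50

Others' total = 100. Contributing 50 brings total to 150 ≥ 110: gain V − κ_2 = 97.
Best response: 50.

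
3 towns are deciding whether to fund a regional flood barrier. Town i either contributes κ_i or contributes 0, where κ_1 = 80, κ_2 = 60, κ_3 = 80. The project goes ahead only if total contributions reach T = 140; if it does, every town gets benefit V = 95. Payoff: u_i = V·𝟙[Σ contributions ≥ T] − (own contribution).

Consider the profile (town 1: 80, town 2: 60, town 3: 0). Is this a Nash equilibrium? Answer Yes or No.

Total = 140 ≥ 140: provided.
Town 1 (pledges 80, payoff 15): dropping to 0 → total 60, payoff 0. No gain.
Town 2 (pledges 60, payoff 35): dropping to 0 → total 80, payoff 0. No gain.
Town 3 (pledges 0, payoff 95): pledging 80 → total 220, payoff 15. No gain.

Yes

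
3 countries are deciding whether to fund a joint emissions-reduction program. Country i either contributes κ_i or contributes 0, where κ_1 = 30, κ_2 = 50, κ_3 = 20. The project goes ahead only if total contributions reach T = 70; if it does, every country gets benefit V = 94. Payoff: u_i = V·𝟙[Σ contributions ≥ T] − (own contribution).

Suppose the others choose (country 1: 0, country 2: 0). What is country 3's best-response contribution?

0

Others' total = 0. Even contributing 20 gives 20 < 70: no benefit either way.
Best response: 0.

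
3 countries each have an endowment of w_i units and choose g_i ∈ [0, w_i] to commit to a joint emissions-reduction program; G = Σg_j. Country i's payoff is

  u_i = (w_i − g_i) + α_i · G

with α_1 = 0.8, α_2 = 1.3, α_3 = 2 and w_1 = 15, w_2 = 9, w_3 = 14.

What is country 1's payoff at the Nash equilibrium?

∂u_i/∂g_i = α_i − 1, so country i contributes w_i if α_i > 1, else 0.
α_i > 1 for i ∈ {2, 3}; NE contributions (0, 9, 14), G = 23.
u_1 = (15 − 0) + 0.8·23 = 33.4.

33.4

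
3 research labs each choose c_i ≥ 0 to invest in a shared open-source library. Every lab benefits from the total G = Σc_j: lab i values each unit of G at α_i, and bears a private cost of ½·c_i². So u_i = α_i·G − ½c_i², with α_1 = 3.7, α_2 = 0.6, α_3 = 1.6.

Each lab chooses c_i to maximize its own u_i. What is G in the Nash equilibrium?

5.9

Lab i's FOC: ∂u_i/∂c_i = α_i − c_i = 0, so c_i* = α_i.
NE contributions = (3.7, 0.6, 1.6); G = 5.9.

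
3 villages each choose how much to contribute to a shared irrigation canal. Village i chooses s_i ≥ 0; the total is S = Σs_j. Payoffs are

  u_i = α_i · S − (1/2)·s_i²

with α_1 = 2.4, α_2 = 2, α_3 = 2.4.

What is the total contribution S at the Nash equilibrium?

Village i's FOC: ∂u_i/∂s_i = α_i − s_i = 0, so s_i* = α_i.
NE contributions = (2.4, 2, 2.4); S = 6.8.

6.8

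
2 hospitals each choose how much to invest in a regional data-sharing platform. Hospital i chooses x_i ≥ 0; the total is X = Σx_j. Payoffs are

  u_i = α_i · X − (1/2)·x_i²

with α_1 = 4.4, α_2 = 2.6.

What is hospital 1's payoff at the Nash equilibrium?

Hospital i's FOC: ∂u_i/∂x_i = α_i − x_i = 0, so x_i* = α_i.
NE contributions = (4.4, 2.6); X = 7.
u_1 = α_1·X − ½·(x_1)² = 4.4·7 − ½·4.4² = 21.12.

21.12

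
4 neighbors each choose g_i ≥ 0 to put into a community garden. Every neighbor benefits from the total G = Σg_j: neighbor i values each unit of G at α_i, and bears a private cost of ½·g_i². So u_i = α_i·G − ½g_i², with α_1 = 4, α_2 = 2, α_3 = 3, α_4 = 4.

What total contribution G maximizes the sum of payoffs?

52

Planner FOC: ∂(Σu_j)/∂g_i = (Σα_j) − g_i = 0, so g_i^SO = Σα_j = 13 for every i; G^SO = 52.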